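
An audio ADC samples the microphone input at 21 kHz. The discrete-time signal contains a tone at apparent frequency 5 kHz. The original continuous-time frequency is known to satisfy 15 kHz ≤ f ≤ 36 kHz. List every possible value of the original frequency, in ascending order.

Frequencies that alias to 5 kHz are k·fs ± 5 kHz for integer k ≥ 0.
k=0: 5 kHz.
k=1: 16 kHz, 26 kHz.
k=2: 37 kHz, 47 kHz.
Within [15 kHz, 36 kHz]: 16 kHz, 26 kHz.

16 kHz, 26 kHz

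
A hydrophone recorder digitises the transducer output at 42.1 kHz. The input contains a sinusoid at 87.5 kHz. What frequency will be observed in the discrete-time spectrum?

87.5 kHz mod fs = 3.3 kHz.
3.3 kHz ≤ fs/2 = 21.05 kHz, appears at 3.3 kHz.

3.3 kHz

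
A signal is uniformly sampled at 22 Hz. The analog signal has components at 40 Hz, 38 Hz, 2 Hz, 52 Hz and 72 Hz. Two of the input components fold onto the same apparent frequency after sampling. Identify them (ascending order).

38 Hz, 72 Hz

fs/2 = 11 Hz.
40 Hz mod fs = 18 Hz.
18 Hz > fs/2 = 11 Hz, folds to fs − 18 Hz = 4 Hz.
38 Hz mod fs = 16 Hz.
16 Hz > fs/2 = 11 Hz, folds to fs − 16 Hz = 6 Hz.
2 Hz ≤ fs/2 = 11 Hz, passes unchanged.
52 Hz mod fs = 8 Hz.
8 Hz ≤ fs/2 = 11 Hz, appears at 8 Hz.
72 Hz mod fs = 6 Hz.
6 Hz ≤ fs/2 = 11 Hz, appears at 6 Hz.
38 Hz and 72 Hz both map to 6 Hz.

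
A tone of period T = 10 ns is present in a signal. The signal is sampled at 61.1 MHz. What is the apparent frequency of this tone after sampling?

22.2 MHz

T = 10 ns → f = 1/T = 100 MHz.
100 MHz mod fs = 38.9 MHz.
38.9 MHz > fs/2 = 30.55 MHz, folds to fs − 38.9 MHz = 22.2 MHz.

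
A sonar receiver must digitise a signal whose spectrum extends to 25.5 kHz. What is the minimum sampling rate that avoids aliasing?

51 kHz

Nyquist rate = 2 × 25.5 kHz = 51 kHz.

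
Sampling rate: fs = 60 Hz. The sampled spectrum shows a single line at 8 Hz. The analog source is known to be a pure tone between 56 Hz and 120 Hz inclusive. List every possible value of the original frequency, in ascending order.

68 Hz, 112 Hz

Frequencies that alias to 8 Hz are k·fs ± 8 Hz for integer k ≥ 0.
k=0: 8 Hz.
k=1: 52 Hz, 68 Hz.
k=2: 112 Hz, 128 Hz.
k=3: 172 Hz, 188 Hz.
Within [56 Hz, 120 Hz]: 68 Hz, 112 Hz.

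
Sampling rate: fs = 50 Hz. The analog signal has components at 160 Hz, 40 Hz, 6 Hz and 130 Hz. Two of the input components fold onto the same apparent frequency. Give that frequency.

fs/2 = 25 Hz.
160 Hz mod fs = 10 Hz.
10 Hz ≤ fs/2 = 25 Hz, appears at 10 Hz.
40 Hz > fs/2 = 25 Hz, folds to fs − 40 Hz = 10 Hz.
6 Hz ≤ fs/2 = 25 Hz, passes unchanged.
130 Hz mod fs = 30 Hz.
30 Hz > fs/2 = 25 Hz, folds to fs − 30 Hz = 20 Hz.
40 Hz and 160 Hz both map to 10 Hz.

10 Hz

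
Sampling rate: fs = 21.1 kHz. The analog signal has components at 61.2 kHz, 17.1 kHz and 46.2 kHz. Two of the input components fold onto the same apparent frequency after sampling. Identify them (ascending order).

17.1 kHz, 46.2 kHz

fs/2 = 10.55 kHz.
61.2 kHz mod fs = 19 kHz.
19 kHz > fs/2 = 10.55 kHz, folds to fs − 19 kHz = 2.1 kHz.
17.1 kHz > fs/2 = 10.55 kHz, folds to fs − 17.1 kHz = 4 kHz.
46.2 kHz mod fs = 4 kHz.
4 kHz ≤ fs/2 = 10.55 kHz, appears at 4 kHz.
17.1 kHz and 46.2 kHz both map to 4 kHz.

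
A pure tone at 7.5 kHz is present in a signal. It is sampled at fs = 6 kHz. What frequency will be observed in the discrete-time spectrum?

7.5 kHz mod fs = 1.5 kHz.
1.5 kHz ≤ fs/2 = 3 kHz, appears at 1.5 kHz.

1.5 kHz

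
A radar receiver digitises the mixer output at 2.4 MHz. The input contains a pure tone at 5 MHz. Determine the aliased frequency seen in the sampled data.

0.2 MHz

5 MHz mod fs = 0.2 MHz.
0.2 MHz ≤ fs/2 = 1.2 MHz, appears at 0.2 MHz.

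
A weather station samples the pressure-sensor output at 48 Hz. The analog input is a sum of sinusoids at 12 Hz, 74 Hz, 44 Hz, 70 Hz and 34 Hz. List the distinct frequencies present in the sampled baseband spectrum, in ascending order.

fs/2 = 24 Hz.
12 Hz ≤ fs/2 = 24 Hz, passes unchanged.
74 Hz mod fs = 26 Hz.
26 Hz > fs/2 = 24 Hz, folds to fs − 26 Hz = 22 Hz.
44 Hz > fs/2 = 24 Hz, folds to fs − 44 Hz = 4 Hz.
70 Hz mod fs = 22 Hz.
22 Hz ≤ fs/2 = 24 Hz, appears at 22 Hz.
34 Hz > fs/2 = 24 Hz, folds to fs − 34 Hz = 14 Hz.
Distinct values: {4 Hz, 12 Hz, 14 Hz, 22 Hz}.

4 Hz, 12 Hz, 14 Hz, 22 Hz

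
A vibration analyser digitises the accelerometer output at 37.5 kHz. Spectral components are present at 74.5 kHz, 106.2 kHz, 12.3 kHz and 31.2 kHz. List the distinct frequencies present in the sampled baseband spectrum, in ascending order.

0.5 kHz, 6.3 kHz, 12.3 kHz

fs/2 = 18.75 kHz.
74.5 kHz mod fs = 37 kHz.
37 kHz > fs/2 = 18.75 kHz, folds to fs − 37 kHz = 0.5 kHz.
106.2 kHz mod fs = 31.2 kHz.
31.2 kHz > fs/2 = 18.75 kHz, folds to fs − 31.2 kHz = 6.3 kHz.
12.3 kHz ≤ fs/2 = 18.75 kHz, passes unchanged.
31.2 kHz > fs/2 = 18.75 kHz, folds to fs − 31.2 kHz = 6.3 kHz.
Distinct values: {0.5 kHz, 6.3 kHz, 12.3 kHz}.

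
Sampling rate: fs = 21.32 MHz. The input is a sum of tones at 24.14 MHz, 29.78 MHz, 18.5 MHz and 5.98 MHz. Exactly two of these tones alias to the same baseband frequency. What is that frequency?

fs/2 = 10.66 MHz.
24.14 MHz mod fs = 2.82 MHz.
2.82 MHz ≤ fs/2 = 10.66 MHz, appears at 2.82 MHz.
29.78 MHz mod fs = 8.46 MHz.
8.46 MHz ≤ fs/2 = 10.66 MHz, appears at 8.46 MHz.
18.5 MHz > fs/2 = 10.66 MHz, folds to fs − 18.5 MHz = 2.82 MHz.
5.98 MHz ≤ fs/2 = 10.66 MHz, passes unchanged.
18.5 MHz and 24.14 MHz both map to 2.82 MHz.

2.82 MHz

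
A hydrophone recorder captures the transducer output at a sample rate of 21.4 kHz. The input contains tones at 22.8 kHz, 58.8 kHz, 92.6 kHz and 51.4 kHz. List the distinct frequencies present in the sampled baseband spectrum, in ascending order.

fs/2 = 10.7 kHz.
22.8 kHz mod fs = 1.4 kHz.
1.4 kHz ≤ fs/2 = 10.7 kHz, appears at 1.4 kHz.
58.8 kHz mod fs = 16 kHz.
16 kHz > fs/2 = 10.7 kHz, folds to fs − 16 kHz = 5.4 kHz.
92.6 kHz mod fs = 7 kHz.
7 kHz ≤ fs/2 = 10.7 kHz, appears at 7 kHz.
51.4 kHz mod fs = 8.6 kHz.
8.6 kHz ≤ fs/2 = 10.7 kHz, appears at 8.6 kHz.
Distinct values: {1.4 kHz, 5.4 kHz, 7 kHz, 8.6 kHz}.

1.4 kHz, 5.4 kHz, 7 kHz, 8.6 kHz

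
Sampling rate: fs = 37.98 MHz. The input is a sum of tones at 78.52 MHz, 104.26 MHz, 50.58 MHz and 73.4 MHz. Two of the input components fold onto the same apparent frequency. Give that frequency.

2.56 MHz

fs/2 = 18.99 MHz.
78.52 MHz mod fs = 2.56 MHz.
2.56 MHz ≤ fs/2 = 18.99 MHz, appears at 2.56 MHz.
104.26 MHz mod fs = 28.3 MHz.
28.3 MHz > fs/2 = 18.99 MHz, folds to fs − 28.3 MHz = 9.68 MHz.
50.58 MHz mod fs = 12.6 MHz.
12.6 MHz ≤ fs/2 = 18.99 MHz, appears at 12.6 MHz.
73.4 MHz mod fs = 35.42 MHz.
35.42 MHz > fs/2 = 18.99 MHz, folds to fs − 35.42 MHz = 2.56 MHz.
73.4 MHz and 78.52 MHz both map to 2.56 MHz.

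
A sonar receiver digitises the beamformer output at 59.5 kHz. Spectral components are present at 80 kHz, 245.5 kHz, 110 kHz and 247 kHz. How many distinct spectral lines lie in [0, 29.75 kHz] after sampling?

3

fs/2 = 29.75 kHz.
80 kHz mod fs = 20.5 kHz.
20.5 kHz ≤ fs/2 = 29.75 kHz, appears at 20.5 kHz.
245.5 kHz mod fs = 7.5 kHz.
7.5 kHz ≤ fs/2 = 29.75 kHz, appears at 7.5 kHz.
110 kHz mod fs = 50.5 kHz.
50.5 kHz > fs/2 = 29.75 kHz, folds to fs − 50.5 kHz = 9 kHz.
247 kHz mod fs = 9 kHz.
9 kHz ≤ fs/2 = 29.75 kHz, appears at 9 kHz.
Distinct values: {7.5 kHz, 9 kHz, 20.5 kHz} → 3.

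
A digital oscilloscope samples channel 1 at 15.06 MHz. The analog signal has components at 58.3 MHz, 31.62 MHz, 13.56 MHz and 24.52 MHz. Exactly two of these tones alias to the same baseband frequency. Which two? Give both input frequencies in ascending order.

13.56 MHz, 31.62 MHz

fs/2 = 7.53 MHz.
58.3 MHz mod fs = 13.12 MHz.
13.12 MHz > fs/2 = 7.53 MHz, folds to fs − 13.12 MHz = 1.94 MHz.
31.62 MHz mod fs = 1.5 MHz.
1.5 MHz ≤ fs/2 = 7.53 MHz, appears at 1.5 MHz.
13.56 MHz > fs/2 = 7.53 MHz, folds to fs − 13.56 MHz = 1.5 MHz.
24.52 MHz mod fs = 9.46 MHz.
9.46 MHz > fs/2 = 7.53 MHz, folds to fs − 9.46 MHz = 5.6 MHz.
13.56 MHz and 31.62 MHz both map to 1.5 MHz.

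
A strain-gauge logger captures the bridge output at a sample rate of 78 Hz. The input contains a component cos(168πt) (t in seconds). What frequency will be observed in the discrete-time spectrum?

6 Hz

ω = 168π rad/s → f = ω/(2π) = 84 Hz.
84 Hz mod fs = 6 Hz.
6 Hz ≤ fs/2 = 39 Hz, appears at 6 Hz.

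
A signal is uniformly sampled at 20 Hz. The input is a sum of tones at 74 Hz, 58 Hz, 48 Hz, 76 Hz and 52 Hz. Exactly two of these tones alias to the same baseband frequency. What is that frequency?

8 Hz

fs/2 = 10 Hz.
74 Hz mod fs = 14 Hz.
14 Hz > fs/2 = 10 Hz, folds to fs − 14 Hz = 6 Hz.
58 Hz mod fs = 18 Hz.
18 Hz > fs/2 = 10 Hz, folds to fs − 18 Hz = 2 Hz.
48 Hz mod fs = 8 Hz.
8 Hz ≤ fs/2 = 10 Hz, appears at 8 Hz.
76 Hz mod fs = 16 Hz.
16 Hz > fs/2 = 10 Hz, folds to fs − 16 Hz = 4 Hz.
52 Hz mod fs = 12 Hz.
12 Hz > fs/2 = 10 Hz, folds to fs − 12 Hz = 8 Hz.
48 Hz and 52 Hz both map to 8 Hz.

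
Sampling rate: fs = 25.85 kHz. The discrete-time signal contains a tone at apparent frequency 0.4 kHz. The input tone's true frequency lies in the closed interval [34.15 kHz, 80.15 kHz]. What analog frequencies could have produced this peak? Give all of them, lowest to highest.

51.3 kHz, 52.1 kHz, 77.15 kHz, 77.95 kHz

Frequencies that alias to 0.4 kHz are k·fs ± 0.4 kHz for integer k ≥ 0.
k=0: 0.4 kHz.
k=1: 25.45 kHz, 26.25 kHz.
k=2: 51.3 kHz, 52.1 kHz.
k=3: 77.15 kHz, 77.95 kHz.
k=4: 103 kHz, 103.8 kHz.
Within [34.15 kHz, 80.15 kHz]: 51.3 kHz, 52.1 kHz, 77.15 kHz, 77.95 kHz.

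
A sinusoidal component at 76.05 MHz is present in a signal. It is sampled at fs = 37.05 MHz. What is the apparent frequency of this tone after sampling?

76.05 MHz mod fs = 1.95 MHz.
1.95 MHz ≤ fs/2 = 18.525 MHz, appears at 1.95 MHz.

1.95 MHz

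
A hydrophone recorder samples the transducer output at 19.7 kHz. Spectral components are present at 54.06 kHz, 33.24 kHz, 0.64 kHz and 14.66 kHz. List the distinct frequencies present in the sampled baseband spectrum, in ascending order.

fs/2 = 9.85 kHz.
54.06 kHz mod fs = 14.66 kHz.
14.66 kHz > fs/2 = 9.85 kHz, folds to fs − 14.66 kHz = 5.04 kHz.
33.24 kHz mod fs = 13.54 kHz.
13.54 kHz > fs/2 = 9.85 kHz, folds to fs − 13.54 kHz = 6.16 kHz.
0.64 kHz ≤ fs/2 = 9.85 kHz, passes unchanged.
14.66 kHz > fs/2 = 9.85 kHz, folds to fs − 14.66 kHz = 5.04 kHz.
Distinct values: {0.64 kHz, 5.04 kHz, 6.16 kHz}.

0.64 kHz, 5.04 kHz, 6.16 kHz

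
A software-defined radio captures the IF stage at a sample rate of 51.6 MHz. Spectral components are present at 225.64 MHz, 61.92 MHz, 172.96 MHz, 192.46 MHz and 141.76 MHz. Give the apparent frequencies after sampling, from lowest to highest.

10.32 MHz, 13.04 MHz, 13.94 MHz, 18.16 MHz, 19.24 MHz

fs/2 = 25.8 MHz.
225.64 MHz mod fs = 19.24 MHz.
19.24 MHz ≤ fs/2 = 25.8 MHz, appears at 19.24 MHz.
61.92 MHz mod fs = 10.32 MHz.
10.32 MHz ≤ fs/2 = 25.8 MHz, appears at 10.32 MHz.
172.96 MHz mod fs = 18.16 MHz.
18.16 MHz ≤ fs/2 = 25.8 MHz, appears at 18.16 MHz.
192.46 MHz mod fs = 37.66 MHz.
37.66 MHz > fs/2 = 25.8 MHz, folds to fs − 37.66 MHz = 13.94 MHz.
141.76 MHz mod fs = 38.56 MHz.
38.56 MHz > fs/2 = 25.8 MHz, folds to fs − 38.56 MHz = 13.04 MHz.
Distinct values: {10.32 MHz, 13.04 MHz, 13.94 MHz, 18.16 MHz, 19.24 MHz}.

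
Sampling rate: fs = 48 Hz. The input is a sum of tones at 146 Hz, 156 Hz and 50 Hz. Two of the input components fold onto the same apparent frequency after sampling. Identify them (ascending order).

50 Hz, 146 Hz

fs/2 = 24 Hz.
146 Hz mod fs = 2 Hz.
2 Hz ≤ fs/2 = 24 Hz, appears at 2 Hz.
156 Hz mod fs = 12 Hz.
12 Hz ≤ fs/2 = 24 Hz, appears at 12 Hz.
50 Hz mod fs = 2 Hz.
2 Hz ≤ fs/2 = 24 Hz, appears at 2 Hz.
50 Hz and 146 Hz both map to 2 Hz.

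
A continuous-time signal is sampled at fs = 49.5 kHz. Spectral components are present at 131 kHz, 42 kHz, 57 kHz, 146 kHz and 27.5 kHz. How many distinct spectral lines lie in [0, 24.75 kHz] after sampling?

fs/2 = 24.75 kHz.
131 kHz mod fs = 32 kHz.
32 kHz > fs/2 = 24.75 kHz, folds to fs − 32 kHz = 17.5 kHz.
42 kHz > fs/2 = 24.75 kHz, folds to fs − 42 kHz = 7.5 kHz.
57 kHz mod fs = 7.5 kHz.
7.5 kHz ≤ fs/2 = 24.75 kHz, appears at 7.5 kHz.
146 kHz mod fs = 47 kHz.
47 kHz > fs/2 = 24.75 kHz, folds to fs − 47 kHz = 2.5 kHz.
27.5 kHz > fs/2 = 24.75 kHz, folds to fs − 27.5 kHz = 22 kHz.
Distinct values: {2.5 kHz, 7.5 kHz, 17.5 kHz, 22 kHz} → 4.

4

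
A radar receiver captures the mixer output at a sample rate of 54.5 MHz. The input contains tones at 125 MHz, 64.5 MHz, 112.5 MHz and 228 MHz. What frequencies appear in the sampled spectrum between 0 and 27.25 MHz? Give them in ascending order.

3.5 MHz, 10 MHz, 16 MHz

fs/2 = 27.25 MHz.
125 MHz mod fs = 16 MHz.
16 MHz ≤ fs/2 = 27.25 MHz, appears at 16 MHz.
64.5 MHz mod fs = 10 MHz.
10 MHz ≤ fs/2 = 27.25 MHz, appears at 10 MHz.
112.5 MHz mod fs = 3.5 MHz.
3.5 MHz ≤ fs/2 = 27.25 MHz, appears at 3.5 MHz.
228 MHz mod fs = 10 MHz.
10 MHz ≤ fs/2 = 27.25 MHz, appears at 10 MHz.
Distinct values: {3.5 MHz, 10 MHz, 16 MHz}.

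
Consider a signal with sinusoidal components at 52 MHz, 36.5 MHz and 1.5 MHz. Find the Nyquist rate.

104 MHz

Highest-frequency component: 52 MHz.
Nyquist rate = 2 × 52 MHz = 104 MHz.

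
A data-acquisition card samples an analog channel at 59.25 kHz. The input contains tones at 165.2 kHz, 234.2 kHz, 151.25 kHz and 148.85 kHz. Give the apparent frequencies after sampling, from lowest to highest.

2.8 kHz, 12.55 kHz, 26.5 kHz, 28.9 kHz

fs/2 = 29.625 kHz.
165.2 kHz mod fs = 46.7 kHz.
46.7 kHz > fs/2 = 29.625 kHz, folds to fs − 46.7 kHz = 12.55 kHz.
234.2 kHz mod fs = 56.45 kHz.
56.45 kHz > fs/2 = 29.625 kHz, folds to fs − 56.45 kHz = 2.8 kHz.
151.25 kHz mod fs = 32.75 kHz.
32.75 kHz > fs/2 = 29.625 kHz, folds to fs − 32.75 kHz = 26.5 kHz.
148.85 kHz mod fs = 30.35 kHz.
30.35 kHz > fs/2 = 29.625 kHz, folds to fs − 30.35 kHz = 28.9 kHz.
Distinct values: {2.8 kHz, 12.55 kHz, 26.5 kHz, 28.9 kHz}.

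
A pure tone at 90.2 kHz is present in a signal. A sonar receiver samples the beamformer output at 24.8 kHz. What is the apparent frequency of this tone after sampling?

90.2 kHz mod fs = 15.8 kHz.
15.8 kHz > fs/2 = 12.4 kHz, folds to fs − 15.8 kHz = 9 kHz.

9 kHz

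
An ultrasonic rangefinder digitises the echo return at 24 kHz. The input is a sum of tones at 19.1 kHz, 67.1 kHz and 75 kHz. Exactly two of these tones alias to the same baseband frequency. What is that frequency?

4.9 kHz

fs/2 = 12 kHz.
19.1 kHz > fs/2 = 12 kHz, folds to fs − 19.1 kHz = 4.9 kHz.
67.1 kHz mod fs = 19.1 kHz.
19.1 kHz > fs/2 = 12 kHz, folds to fs − 19.1 kHz = 4.9 kHz.
75 kHz mod fs = 3 kHz.
3 kHz ≤ fs/2 = 12 kHz, appears at 3 kHz.
19.1 kHz and 67.1 kHz both map to 4.9 kHz.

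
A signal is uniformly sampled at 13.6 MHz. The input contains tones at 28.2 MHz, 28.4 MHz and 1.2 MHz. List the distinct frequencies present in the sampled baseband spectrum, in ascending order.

1 MHz, 1.2 MHz

fs/2 = 6.8 MHz.
28.2 MHz mod fs = 1 MHz.
1 MHz ≤ fs/2 = 6.8 MHz, appears at 1 MHz.
28.4 MHz mod fs = 1.2 MHz.
1.2 MHz ≤ fs/2 = 6.8 MHz, appears at 1.2 MHz.
1.2 MHz ≤ fs/2 = 6.8 MHz, passes unchanged.
Distinct values: {1 MHz, 1.2 MHz}.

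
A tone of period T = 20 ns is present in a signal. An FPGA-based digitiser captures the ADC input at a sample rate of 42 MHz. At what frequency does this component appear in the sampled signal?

8 MHz

T = 20 ns → f = 1/T = 50 MHz.
50 MHz mod fs = 8 MHz.
8 MHz ≤ fs/2 = 21 MHz, appears at 8 MHz.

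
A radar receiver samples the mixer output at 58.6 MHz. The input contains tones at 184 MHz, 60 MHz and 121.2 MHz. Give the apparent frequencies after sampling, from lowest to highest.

1.4 MHz, 4 MHz, 8.2 MHz

fs/2 = 29.3 MHz.
184 MHz mod fs = 8.2 MHz.
8.2 MHz ≤ fs/2 = 29.3 MHz, appears at 8.2 MHz.
60 MHz mod fs = 1.4 MHz.
1.4 MHz ≤ fs/2 = 29.3 MHz, appears at 1.4 MHz.
121.2 MHz mod fs = 4 MHz.
4 MHz ≤ fs/2 = 29.3 MHz, appears at 4 MHz.
Distinct values: {1.4 MHz, 4 MHz, 8.2 MHz}.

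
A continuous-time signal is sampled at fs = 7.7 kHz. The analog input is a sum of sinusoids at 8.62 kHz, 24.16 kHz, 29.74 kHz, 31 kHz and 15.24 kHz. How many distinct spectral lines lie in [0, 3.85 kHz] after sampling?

4

fs/2 = 3.85 kHz.
8.62 kHz mod fs = 0.92 kHz.
0.92 kHz ≤ fs/2 = 3.85 kHz, appears at 0.92 kHz.
24.16 kHz mod fs = 1.06 kHz.
1.06 kHz ≤ fs/2 = 3.85 kHz, appears at 1.06 kHz.
29.74 kHz mod fs = 6.64 kHz.
6.64 kHz > fs/2 = 3.85 kHz, folds to fs − 6.64 kHz = 1.06 kHz.
31 kHz mod fs = 0.2 kHz.
0.2 kHz ≤ fs/2 = 3.85 kHz, appears at 0.2 kHz.
15.24 kHz mod fs = 7.54 kHz.
7.54 kHz > fs/2 = 3.85 kHz, folds to fs − 7.54 kHz = 0.16 kHz.
Distinct values: {0.16 kHz, 0.2 kHz, 0.92 kHz, 1.06 kHz} → 4.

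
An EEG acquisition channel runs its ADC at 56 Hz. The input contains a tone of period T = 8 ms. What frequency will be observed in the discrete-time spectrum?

13 Hz

T = 8 ms → f = 1/T = 125 Hz.
125 Hz mod fs = 13 Hz.
13 Hz ≤ fs/2 = 28 Hz, appears at 13 Hz.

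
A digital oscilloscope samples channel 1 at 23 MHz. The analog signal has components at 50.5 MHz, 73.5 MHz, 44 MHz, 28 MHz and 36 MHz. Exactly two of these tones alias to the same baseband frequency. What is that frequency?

4.5 MHz

fs/2 = 11.5 MHz.
50.5 MHz mod fs = 4.5 MHz.
4.5 MHz ≤ fs/2 = 11.5 MHz, appears at 4.5 MHz.
73.5 MHz mod fs = 4.5 MHz.
4.5 MHz ≤ fs/2 = 11.5 MHz, appears at 4.5 MHz.
44 MHz mod fs = 21 MHz.
21 MHz > fs/2 = 11.5 MHz, folds to fs − 21 MHz = 2 MHz.
28 MHz mod fs = 5 MHz.
5 MHz ≤ fs/2 = 11.5 MHz, appears at 5 MHz.
36 MHz mod fs = 13 MHz.
13 MHz > fs/2 = 11.5 MHz, folds to fs − 13 MHz = 10 MHz.
50.5 MHz and 73.5 MHz both map to 4.5 MHz.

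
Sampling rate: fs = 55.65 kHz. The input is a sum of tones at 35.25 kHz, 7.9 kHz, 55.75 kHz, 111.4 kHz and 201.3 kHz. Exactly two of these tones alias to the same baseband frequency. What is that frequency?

fs/2 = 27.825 kHz.
35.25 kHz > fs/2 = 27.825 kHz, folds to fs − 35.25 kHz = 20.4 kHz.
7.9 kHz ≤ fs/2 = 27.825 kHz, passes unchanged.
55.75 kHz mod fs = 0.1 kHz.
0.1 kHz ≤ fs/2 = 27.825 kHz, appears at 0.1 kHz.
111.4 kHz mod fs = 0.1 kHz.
0.1 kHz ≤ fs/2 = 27.825 kHz, appears at 0.1 kHz.
201.3 kHz mod fs = 34.35 kHz.
34.35 kHz > fs/2 = 27.825 kHz, folds to fs − 34.35 kHz = 21.3 kHz.
55.75 kHz and 111.4 kHz both map to 0.1 kHz.

0.1 kHz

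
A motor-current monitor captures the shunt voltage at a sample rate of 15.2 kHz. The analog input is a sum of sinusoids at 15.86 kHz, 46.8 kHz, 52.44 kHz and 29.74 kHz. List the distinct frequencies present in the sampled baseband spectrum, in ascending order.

fs/2 = 7.6 kHz.
15.86 kHz mod fs = 0.66 kHz.
0.66 kHz ≤ fs/2 = 7.6 kHz, appears at 0.66 kHz.
46.8 kHz mod fs = 1.2 kHz.
1.2 kHz ≤ fs/2 = 7.6 kHz, appears at 1.2 kHz.
52.44 kHz mod fs = 6.84 kHz.
6.84 kHz ≤ fs/2 = 7.6 kHz, appears at 6.84 kHz.
29.74 kHz mod fs = 14.54 kHz.
14.54 kHz > fs/2 = 7.6 kHz, folds to fs − 14.54 kHz = 0.66 kHz.
Distinct values: {0.66 kHz, 1.2 kHz, 6.84 kHz}.

0.66 kHz, 1.2 kHz, 6.84 kHz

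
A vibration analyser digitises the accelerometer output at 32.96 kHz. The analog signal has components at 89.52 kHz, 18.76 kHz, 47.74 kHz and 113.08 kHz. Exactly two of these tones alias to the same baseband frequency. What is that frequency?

fs/2 = 16.48 kHz.
89.52 kHz mod fs = 23.6 kHz.
23.6 kHz > fs/2 = 16.48 kHz, folds to fs − 23.6 kHz = 9.36 kHz.
18.76 kHz > fs/2 = 16.48 kHz, folds to fs − 18.76 kHz = 14.2 kHz.
47.74 kHz mod fs = 14.78 kHz.
14.78 kHz ≤ fs/2 = 16.48 kHz, appears at 14.78 kHz.
113.08 kHz mod fs = 14.2 kHz.
14.2 kHz ≤ fs/2 = 16.48 kHz, appears at 14.2 kHz.
18.76 kHz and 113.08 kHz both map to 14.2 kHz.

14.2 kHz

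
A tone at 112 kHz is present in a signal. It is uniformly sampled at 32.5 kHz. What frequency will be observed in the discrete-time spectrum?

112 kHz mod fs = 14.5 kHz.
14.5 kHz ≤ fs/2 = 16.25 kHz, appears at 14.5 kHz.

14.5 kHz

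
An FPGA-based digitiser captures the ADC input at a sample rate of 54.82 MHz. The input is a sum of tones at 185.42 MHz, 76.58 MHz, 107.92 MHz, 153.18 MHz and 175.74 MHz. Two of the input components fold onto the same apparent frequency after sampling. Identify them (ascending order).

fs/2 = 27.41 MHz.
185.42 MHz mod fs = 20.96 MHz.
20.96 MHz ≤ fs/2 = 27.41 MHz, appears at 20.96 MHz.
76.58 MHz mod fs = 21.76 MHz.
21.76 MHz ≤ fs/2 = 27.41 MHz, appears at 21.76 MHz.
107.92 MHz mod fs = 53.1 MHz.
53.1 MHz > fs/2 = 27.41 MHz, folds to fs − 53.1 MHz = 1.72 MHz.
153.18 MHz mod fs = 43.54 MHz.
43.54 MHz > fs/2 = 27.41 MHz, folds to fs − 43.54 MHz = 11.28 MHz.
175.74 MHz mod fs = 11.28 MHz.
11.28 MHz ≤ fs/2 = 27.41 MHz, appears at 11.28 MHz.
153.18 MHz and 175.74 MHz both map to 11.28 MHz.

153.18 MHz, 175.74 MHz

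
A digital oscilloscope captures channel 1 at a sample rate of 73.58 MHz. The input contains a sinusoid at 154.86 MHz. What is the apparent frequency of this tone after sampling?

7.7 MHz

154.86 MHz mod fs = 7.7 MHz.
7.7 MHz ≤ fs/2 = 36.79 MHz, appears at 7.7 MHz.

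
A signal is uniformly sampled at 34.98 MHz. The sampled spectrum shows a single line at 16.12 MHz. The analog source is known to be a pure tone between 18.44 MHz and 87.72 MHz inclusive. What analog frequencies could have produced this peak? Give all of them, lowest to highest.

Frequencies that alias to 16.12 MHz are k·fs ± 16.12 MHz for integer k ≥ 0.
k=0: 16.12 MHz.
k=1: 18.86 MHz, 51.1 MHz.
k=2: 53.84 MHz, 86.08 MHz.
k=3: 88.82 MHz, 121.06 MHz.
Within [18.44 MHz, 87.72 MHz]: 18.86 MHz, 51.1 MHz, 53.84 MHz, 86.08 MHz.

18.86 MHz, 51.1 MHz, 53.84 MHz, 86.08 MHz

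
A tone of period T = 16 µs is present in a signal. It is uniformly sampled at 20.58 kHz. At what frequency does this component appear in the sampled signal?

T = 16 µs → f = 1/T = 62.5 kHz.
62.5 kHz mod fs = 0.76 kHz.
0.76 kHz ≤ fs/2 = 10.29 kHz, appears at 0.76 kHz.

0.76 kHz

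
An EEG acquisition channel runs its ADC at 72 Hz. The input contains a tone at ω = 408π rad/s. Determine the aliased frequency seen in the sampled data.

12 Hz

ω = 408π rad/s → f = ω/(2π) = 204 Hz.
204 Hz mod fs = 60 Hz.
60 Hz > fs/2 = 36 Hz, folds to fs − 60 Hz = 12 Hz.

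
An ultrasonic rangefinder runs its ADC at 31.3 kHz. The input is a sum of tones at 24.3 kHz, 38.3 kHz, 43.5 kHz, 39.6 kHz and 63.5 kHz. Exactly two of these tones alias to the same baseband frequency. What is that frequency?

7 kHz

fs/2 = 15.65 kHz.
24.3 kHz > fs/2 = 15.65 kHz, folds to fs − 24.3 kHz = 7 kHz.
38.3 kHz mod fs = 7 kHz.
7 kHz ≤ fs/2 = 15.65 kHz, appears at 7 kHz.
43.5 kHz mod fs = 12.2 kHz.
12.2 kHz ≤ fs/2 = 15.65 kHz, appears at 12.2 kHz.
39.6 kHz mod fs = 8.3 kHz.
8.3 kHz ≤ fs/2 = 15.65 kHz, appears at 8.3 kHz.
63.5 kHz mod fs = 0.9 kHz.
0.9 kHz ≤ fs/2 = 15.65 kHz, appears at 0.9 kHz.
24.3 kHz and 38.3 kHz both map to 7 kHz.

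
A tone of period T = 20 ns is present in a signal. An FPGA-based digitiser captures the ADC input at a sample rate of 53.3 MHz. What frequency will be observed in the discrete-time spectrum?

T = 20 ns → f = 1/T = 50 MHz.
50 MHz > fs/2 = 26.65 MHz, folds to fs − 50 MHz = 3.3 MHz.

3.3 MHz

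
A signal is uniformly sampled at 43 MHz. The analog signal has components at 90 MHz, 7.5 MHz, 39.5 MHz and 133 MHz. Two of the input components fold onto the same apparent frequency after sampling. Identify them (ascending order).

90 MHz, 133 MHz

fs/2 = 21.5 MHz.
90 MHz mod fs = 4 MHz.
4 MHz ≤ fs/2 = 21.5 MHz, appears at 4 MHz.
7.5 MHz ≤ fs/2 = 21.5 MHz, passes unchanged.
39.5 MHz > fs/2 = 21.5 MHz, folds to fs − 39.5 MHz = 3.5 MHz.
133 MHz mod fs = 4 MHz.
4 MHz ≤ fs/2 = 21.5 MHz, appears at 4 MHz.
90 MHz and 133 MHz both map to 4 MHz.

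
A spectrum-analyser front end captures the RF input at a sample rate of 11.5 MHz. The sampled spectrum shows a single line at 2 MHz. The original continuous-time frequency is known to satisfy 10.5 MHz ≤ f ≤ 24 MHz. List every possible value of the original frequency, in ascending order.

13.5 MHz, 21 MHz

Frequencies that alias to 2 MHz are k·fs ± 2 MHz for integer k ≥ 0.
k=0: 2 MHz.
k=1: 9.5 MHz, 13.5 MHz.
k=2: 21 MHz, 25 MHz.
k=3: 32.5 MHz, 36.5 MHz.
Within [10.5 MHz, 24 MHz]: 13.5 MHz, 21 MHz.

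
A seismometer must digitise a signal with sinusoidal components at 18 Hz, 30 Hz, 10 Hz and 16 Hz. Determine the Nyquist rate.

Highest-frequency component: 30 Hz.
Nyquist rate = 2 × 30 Hz = 60 Hz.

60 Hz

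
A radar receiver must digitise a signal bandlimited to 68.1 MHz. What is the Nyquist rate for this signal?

136.2 MHz

Nyquist rate = 2 × 68.1 MHz = 136.2 MHz.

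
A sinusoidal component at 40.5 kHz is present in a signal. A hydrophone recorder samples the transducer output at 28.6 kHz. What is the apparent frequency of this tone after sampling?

40.5 kHz mod fs = 11.9 kHz.
11.9 kHz ≤ fs/2 = 14.3 kHz, appears at 11.9 kHz.

11.9 kHz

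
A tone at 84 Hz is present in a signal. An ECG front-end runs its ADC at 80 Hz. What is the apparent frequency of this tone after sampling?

84 Hz mod fs = 4 Hz.
4 Hz ≤ fs/2 = 40 Hz, appears at 4 Hz.

4 Hz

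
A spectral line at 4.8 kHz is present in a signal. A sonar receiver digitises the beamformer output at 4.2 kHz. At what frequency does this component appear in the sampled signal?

0.6 kHz

4.8 kHz mod fs = 0.6 kHz.
0.6 kHz ≤ fs/2 = 2.1 kHz, appears at 0.6 kHz.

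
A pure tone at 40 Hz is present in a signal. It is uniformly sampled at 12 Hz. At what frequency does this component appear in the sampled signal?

40 Hz mod fs = 4 Hz.
4 Hz ≤ fs/2 = 6 Hz, appears at 4 Hz.

4 Hz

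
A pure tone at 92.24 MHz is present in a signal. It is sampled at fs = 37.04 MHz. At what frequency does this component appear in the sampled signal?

18.16 MHz

92.24 MHz mod fs = 18.16 MHz.
18.16 MHz ≤ fs/2 = 18.52 MHz, appears at 18.16 MHz.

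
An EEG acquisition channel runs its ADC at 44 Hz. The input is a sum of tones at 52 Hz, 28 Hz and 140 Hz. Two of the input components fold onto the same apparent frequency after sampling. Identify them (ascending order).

52 Hz, 140 Hz

fs/2 = 22 Hz.
52 Hz mod fs = 8 Hz.
8 Hz ≤ fs/2 = 22 Hz, appears at 8 Hz.
28 Hz > fs/2 = 22 Hz, folds to fs − 28 Hz = 16 Hz.
140 Hz mod fs = 8 Hz.
8 Hz ≤ fs/2 = 22 Hz, appears at 8 Hz.
52 Hz and 140 Hz both map to 8 Hz.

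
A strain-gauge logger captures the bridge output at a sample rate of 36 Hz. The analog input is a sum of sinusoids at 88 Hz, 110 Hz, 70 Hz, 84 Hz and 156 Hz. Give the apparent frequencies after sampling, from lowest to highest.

fs/2 = 18 Hz.
88 Hz mod fs = 16 Hz.
16 Hz ≤ fs/2 = 18 Hz, appears at 16 Hz.
110 Hz mod fs = 2 Hz.
2 Hz ≤ fs/2 = 18 Hz, appears at 2 Hz.
70 Hz mod fs = 34 Hz.
34 Hz > fs/2 = 18 Hz, folds to fs − 34 Hz = 2 Hz.
84 Hz mod fs = 12 Hz.
12 Hz ≤ fs/2 = 18 Hz, appears at 12 Hz.
156 Hz mod fs = 12 Hz.
12 Hz ≤ fs/2 = 18 Hz, appears at 12 Hz.
Distinct values: {2 Hz, 12 Hz, 16 Hz}.

2 Hz, 12 Hz, 16 Hz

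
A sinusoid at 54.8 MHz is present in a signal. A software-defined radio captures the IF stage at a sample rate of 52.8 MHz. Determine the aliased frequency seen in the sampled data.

2 MHz

54.8 MHz mod fs = 2 MHz.
2 MHz ≤ fs/2 = 26.4 MHz, appears at 2 MHz.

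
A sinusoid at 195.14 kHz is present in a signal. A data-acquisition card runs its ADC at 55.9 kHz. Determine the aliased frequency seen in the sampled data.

27.44 kHz

195.14 kHz mod fs = 27.44 kHz.
27.44 kHz ≤ fs/2 = 27.95 kHz, appears at 27.44 kHz.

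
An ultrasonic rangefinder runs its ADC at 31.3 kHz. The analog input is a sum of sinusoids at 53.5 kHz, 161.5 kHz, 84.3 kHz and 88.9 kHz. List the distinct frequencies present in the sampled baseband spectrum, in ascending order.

5 kHz, 9.1 kHz, 9.6 kHz

fs/2 = 15.65 kHz.
53.5 kHz mod fs = 22.2 kHz.
22.2 kHz > fs/2 = 15.65 kHz, folds to fs − 22.2 kHz = 9.1 kHz.
161.5 kHz mod fs = 5 kHz.
5 kHz ≤ fs/2 = 15.65 kHz, appears at 5 kHz.
84.3 kHz mod fs = 21.7 kHz.
21.7 kHz > fs/2 = 15.65 kHz, folds to fs − 21.7 kHz = 9.6 kHz.
88.9 kHz mod fs = 26.3 kHz.
26.3 kHz > fs/2 = 15.65 kHz, folds to fs − 26.3 kHz = 5 kHz.
Distinct values: {5 kHz, 9.1 kHz, 9.6 kHz}.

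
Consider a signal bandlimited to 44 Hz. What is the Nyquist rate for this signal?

Nyquist rate = 2 × 44 Hz = 88 Hz.

88 Hz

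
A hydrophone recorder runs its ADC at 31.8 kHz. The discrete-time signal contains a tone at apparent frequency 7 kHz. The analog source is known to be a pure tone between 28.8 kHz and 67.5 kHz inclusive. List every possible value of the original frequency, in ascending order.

Frequencies that alias to 7 kHz are k·fs ± 7 kHz for integer k ≥ 0.
k=0: 7 kHz.
k=1: 24.8 kHz, 38.8 kHz.
k=2: 56.6 kHz, 70.6 kHz.
k=3: 88.4 kHz, 102.4 kHz.
Within [28.8 kHz, 67.5 kHz]: 38.8 kHz, 56.6 kHz.

38.8 kHz, 56.6 kHz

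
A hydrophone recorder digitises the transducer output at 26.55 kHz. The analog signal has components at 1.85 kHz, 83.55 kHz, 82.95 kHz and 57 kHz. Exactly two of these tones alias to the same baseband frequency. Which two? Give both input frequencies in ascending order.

fs/2 = 13.275 kHz.
1.85 kHz ≤ fs/2 = 13.275 kHz, passes unchanged.
83.55 kHz mod fs = 3.9 kHz.
3.9 kHz ≤ fs/2 = 13.275 kHz, appears at 3.9 kHz.
82.95 kHz mod fs = 3.3 kHz.
3.3 kHz ≤ fs/2 = 13.275 kHz, appears at 3.3 kHz.
57 kHz mod fs = 3.9 kHz.
3.9 kHz ≤ fs/2 = 13.275 kHz, appears at 3.9 kHz.
57 kHz and 83.55 kHz both map to 3.9 kHz.

57 kHz, 83.55 kHz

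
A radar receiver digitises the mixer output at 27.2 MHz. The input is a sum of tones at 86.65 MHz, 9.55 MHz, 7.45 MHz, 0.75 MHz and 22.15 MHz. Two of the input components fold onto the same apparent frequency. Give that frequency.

5.05 MHz

fs/2 = 13.6 MHz.
86.65 MHz mod fs = 5.05 MHz.
5.05 MHz ≤ fs/2 = 13.6 MHz, appears at 5.05 MHz.
9.55 MHz ≤ fs/2 = 13.6 MHz, passes unchanged.
7.45 MHz ≤ fs/2 = 13.6 MHz, passes unchanged.
0.75 MHz ≤ fs/2 = 13.6 MHz, passes unchanged.
22.15 MHz > fs/2 = 13.6 MHz, folds to fs − 22.15 MHz = 5.05 MHz.
22.15 MHz and 86.65 MHz both map to 5.05 MHz.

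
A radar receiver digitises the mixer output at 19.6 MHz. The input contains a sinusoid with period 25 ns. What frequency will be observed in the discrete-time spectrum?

T = 25 ns → f = 1/T = 40 MHz.
40 MHz mod fs = 0.8 MHz.
0.8 MHz ≤ fs/2 = 9.8 MHz, appears at 0.8 MHz.

0.8 MHz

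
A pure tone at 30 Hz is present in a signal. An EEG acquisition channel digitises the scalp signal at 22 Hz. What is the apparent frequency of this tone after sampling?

30 Hz mod fs = 8 Hz.
8 Hz ≤ fs/2 = 11 Hz, appears at 8 Hz.

8 Hz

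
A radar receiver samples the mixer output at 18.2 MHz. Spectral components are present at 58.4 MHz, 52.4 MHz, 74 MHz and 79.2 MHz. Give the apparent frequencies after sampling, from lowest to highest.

1.2 MHz, 2.2 MHz, 3.8 MHz, 6.4 MHz

fs/2 = 9.1 MHz.
58.4 MHz mod fs = 3.8 MHz.
3.8 MHz ≤ fs/2 = 9.1 MHz, appears at 3.8 MHz.
52.4 MHz mod fs = 16 MHz.
16 MHz > fs/2 = 9.1 MHz, folds to fs − 16 MHz = 2.2 MHz.
74 MHz mod fs = 1.2 MHz.
1.2 MHz ≤ fs/2 = 9.1 MHz, appears at 1.2 MHz.
79.2 MHz mod fs = 6.4 MHz.
6.4 MHz ≤ fs/2 = 9.1 MHz, appears at 6.4 MHz.
Distinct values: {1.2 MHz, 2.2 MHz, 3.8 MHz, 6.4 MHz}.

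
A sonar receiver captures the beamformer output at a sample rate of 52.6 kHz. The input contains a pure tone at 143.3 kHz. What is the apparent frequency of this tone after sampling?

143.3 kHz mod fs = 38.1 kHz.
38.1 kHz > fs/2 = 26.3 kHz, folds to fs − 38.1 kHz = 14.5 kHz.

14.5 kHz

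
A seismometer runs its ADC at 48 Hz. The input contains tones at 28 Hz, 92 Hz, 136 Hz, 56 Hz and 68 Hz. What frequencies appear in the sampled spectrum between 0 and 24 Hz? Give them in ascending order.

4 Hz, 8 Hz, 20 Hz

fs/2 = 24 Hz.
28 Hz > fs/2 = 24 Hz, folds to fs − 28 Hz = 20 Hz.
92 Hz mod fs = 44 Hz.
44 Hz > fs/2 = 24 Hz, folds to fs − 44 Hz = 4 Hz.
136 Hz mod fs = 40 Hz.
40 Hz > fs/2 = 24 Hz, folds to fs − 40 Hz = 8 Hz.
56 Hz mod fs = 8 Hz.
8 Hz ≤ fs/2 = 24 Hz, appears at 8 Hz.
68 Hz mod fs = 20 Hz.
20 Hz ≤ fs/2 = 24 Hz, appears at 20 Hz.
Distinct values: {4 Hz, 8 Hz, 20 Hz}.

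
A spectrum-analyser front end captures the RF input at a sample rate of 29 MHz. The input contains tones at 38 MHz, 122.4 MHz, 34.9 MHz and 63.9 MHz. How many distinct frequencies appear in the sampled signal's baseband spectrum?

3

fs/2 = 14.5 MHz.
38 MHz mod fs = 9 MHz.
9 MHz ≤ fs/2 = 14.5 MHz, appears at 9 MHz.
122.4 MHz mod fs = 6.4 MHz.
6.4 MHz ≤ fs/2 = 14.5 MHz, appears at 6.4 MHz.
34.9 MHz mod fs = 5.9 MHz.
5.9 MHz ≤ fs/2 = 14.5 MHz, appears at 5.9 MHz.
63.9 MHz mod fs = 5.9 MHz.
5.9 MHz ≤ fs/2 = 14.5 MHz, appears at 5.9 MHz.
Distinct values: {5.9 MHz, 6.4 MHz, 9 MHz} → 3.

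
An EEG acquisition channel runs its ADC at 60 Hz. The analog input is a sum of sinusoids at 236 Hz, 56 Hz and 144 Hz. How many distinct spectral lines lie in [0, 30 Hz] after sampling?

2

fs/2 = 30 Hz.
236 Hz mod fs = 56 Hz.
56 Hz > fs/2 = 30 Hz, folds to fs − 56 Hz = 4 Hz.
56 Hz > fs/2 = 30 Hz, folds to fs − 56 Hz = 4 Hz.
144 Hz mod fs = 24 Hz.
24 Hz ≤ fs/2 = 30 Hz, appears at 24 Hz.
Distinct values: {4 Hz, 24 Hz} → 2.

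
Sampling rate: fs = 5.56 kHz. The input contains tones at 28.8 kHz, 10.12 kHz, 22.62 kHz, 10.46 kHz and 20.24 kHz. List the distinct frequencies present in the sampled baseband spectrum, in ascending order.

0.38 kHz, 0.66 kHz, 1 kHz, 2 kHz

fs/2 = 2.78 kHz.
28.8 kHz mod fs = 1 kHz.
1 kHz ≤ fs/2 = 2.78 kHz, appears at 1 kHz.
10.12 kHz mod fs = 4.56 kHz.
4.56 kHz > fs/2 = 2.78 kHz, folds to fs − 4.56 kHz = 1 kHz.
22.62 kHz mod fs = 0.38 kHz.
0.38 kHz ≤ fs/2 = 2.78 kHz, appears at 0.38 kHz.
10.46 kHz mod fs = 4.9 kHz.
4.9 kHz > fs/2 = 2.78 kHz, folds to fs − 4.9 kHz = 0.66 kHz.
20.24 kHz mod fs = 3.56 kHz.
3.56 kHz > fs/2 = 2.78 kHz, folds to fs − 3.56 kHz = 2 kHz.
Distinct values: {0.38 kHz, 0.66 kHz, 1 kHz, 2 kHz}.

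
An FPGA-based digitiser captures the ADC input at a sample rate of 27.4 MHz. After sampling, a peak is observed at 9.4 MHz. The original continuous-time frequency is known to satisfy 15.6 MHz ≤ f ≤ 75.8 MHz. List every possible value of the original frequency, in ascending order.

18 MHz, 36.8 MHz, 45.4 MHz, 64.2 MHz, 72.8 MHz

Frequencies that alias to 9.4 MHz are k·fs ± 9.4 MHz for integer k ≥ 0.
k=0: 9.4 MHz.
k=1: 18 MHz, 36.8 MHz.
k=2: 45.4 MHz, 64.2 MHz.
k=3: 72.8 MHz, 91.6 MHz.
k=4: 100.2 MHz, 119 MHz.
Within [15.6 MHz, 75.8 MHz]: 18 MHz, 36.8 MHz, 45.4 MHz, 64.2 MHz, 72.8 MHz.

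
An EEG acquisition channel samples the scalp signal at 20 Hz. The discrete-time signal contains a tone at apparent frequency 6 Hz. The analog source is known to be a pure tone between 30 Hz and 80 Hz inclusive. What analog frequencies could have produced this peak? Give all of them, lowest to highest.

34 Hz, 46 Hz, 54 Hz, 66 Hz, 74 Hz

Frequencies that alias to 6 Hz are k·fs ± 6 Hz for integer k ≥ 0.
k=0: 6 Hz.
k=1: 14 Hz, 26 Hz.
k=2: 34 Hz, 46 Hz.
k=3: 54 Hz, 66 Hz.
k=4: 74 Hz, 86 Hz.
k=5: 94 Hz, 106 Hz.
Within [30 Hz, 80 Hz]: 34 Hz, 46 Hz, 54 Hz, 66 Hz, 74 Hz.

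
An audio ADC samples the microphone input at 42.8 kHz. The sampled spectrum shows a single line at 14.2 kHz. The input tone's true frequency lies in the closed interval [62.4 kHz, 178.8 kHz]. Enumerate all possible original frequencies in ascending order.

71.4 kHz, 99.8 kHz, 114.2 kHz, 142.6 kHz, 157 kHz

Frequencies that alias to 14.2 kHz are k·fs ± 14.2 kHz for integer k ≥ 0.
k=0: 14.2 kHz.
k=1: 28.6 kHz, 57 kHz.
k=2: 71.4 kHz, 99.8 kHz.
k=3: 114.2 kHz, 142.6 kHz.
k=4: 157 kHz, 185.4 kHz.
k=5: 199.8 kHz, 228.2 kHz.
Within [62.4 kHz, 178.8 kHz]: 71.4 kHz, 99.8 kHz, 114.2 kHz, 142.6 kHz, 157 kHz.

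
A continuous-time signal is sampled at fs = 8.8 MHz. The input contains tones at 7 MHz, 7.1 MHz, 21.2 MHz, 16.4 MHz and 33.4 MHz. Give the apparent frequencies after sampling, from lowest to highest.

fs/2 = 4.4 MHz.
7 MHz > fs/2 = 4.4 MHz, folds to fs − 7 MHz = 1.8 MHz.
7.1 MHz > fs/2 = 4.4 MHz, folds to fs − 7.1 MHz = 1.7 MHz.
21.2 MHz mod fs = 3.6 MHz.
3.6 MHz ≤ fs/2 = 4.4 MHz, appears at 3.6 MHz.
16.4 MHz mod fs = 7.6 MHz.
7.6 MHz > fs/2 = 4.4 MHz, folds to fs − 7.6 MHz = 1.2 MHz.
33.4 MHz mod fs = 7 MHz.
7 MHz > fs/2 = 4.4 MHz, folds to fs − 7 MHz = 1.8 MHz.
Distinct values: {1.2 MHz, 1.7 MHz, 1.8 MHz, 3.6 MHz}.

1.2 MHz, 1.7 MHz, 1.8 MHz, 3.6 MHz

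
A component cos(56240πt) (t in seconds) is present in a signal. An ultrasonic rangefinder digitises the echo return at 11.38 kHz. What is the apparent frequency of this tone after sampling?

5.36 kHz

ω = 56240π rad/s → f = ω/(2π) = 28120 Hz = 28.12 kHz.
28.12 kHz mod fs = 5.36 kHz.
5.36 kHz ≤ fs/2 = 5.69 kHz, appears at 5.36 kHz.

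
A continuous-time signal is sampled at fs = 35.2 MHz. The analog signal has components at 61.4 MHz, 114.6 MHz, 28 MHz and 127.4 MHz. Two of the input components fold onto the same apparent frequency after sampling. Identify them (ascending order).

61.4 MHz, 114.6 MHz

fs/2 = 17.6 MHz.
61.4 MHz mod fs = 26.2 MHz.
26.2 MHz > fs/2 = 17.6 MHz, folds to fs − 26.2 MHz = 9 MHz.
114.6 MHz mod fs = 9 MHz.
9 MHz ≤ fs/2 = 17.6 MHz, appears at 9 MHz.
28 MHz > fs/2 = 17.6 MHz, folds to fs − 28 MHz = 7.2 MHz.
127.4 MHz mod fs = 21.8 MHz.
21.8 MHz > fs/2 = 17.6 MHz, folds to fs − 21.8 MHz = 13.4 MHz.
61.4 MHz and 114.6 MHz both map to 9 MHz.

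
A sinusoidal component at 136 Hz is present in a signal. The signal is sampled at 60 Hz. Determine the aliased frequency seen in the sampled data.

136 Hz mod fs = 16 Hz.
16 Hz ≤ fs/2 = 30 Hz, appears at 16 Hz.

16 Hz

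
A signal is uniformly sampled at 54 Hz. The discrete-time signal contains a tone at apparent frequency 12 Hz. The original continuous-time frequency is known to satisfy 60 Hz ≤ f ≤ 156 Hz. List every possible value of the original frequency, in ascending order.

66 Hz, 96 Hz, 120 Hz, 150 Hz

Frequencies that alias to 12 Hz are k·fs ± 12 Hz for integer k ≥ 0.
k=0: 12 Hz.
k=1: 42 Hz, 66 Hz.
k=2: 96 Hz, 120 Hz.
k=3: 150 Hz, 174 Hz.
k=4: 204 Hz, 228 Hz.
Within [60 Hz, 156 Hz]: 66 Hz, 96 Hz, 120 Hz, 150 Hz.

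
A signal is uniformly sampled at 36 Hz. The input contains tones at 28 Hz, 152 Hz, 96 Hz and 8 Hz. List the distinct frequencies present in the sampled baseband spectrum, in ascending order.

8 Hz, 12 Hz

fs/2 = 18 Hz.
28 Hz > fs/2 = 18 Hz, folds to fs − 28 Hz = 8 Hz.
152 Hz mod fs = 8 Hz.
8 Hz ≤ fs/2 = 18 Hz, appears at 8 Hz.
96 Hz mod fs = 24 Hz.
24 Hz > fs/2 = 18 Hz, folds to fs − 24 Hz = 12 Hz.
8 Hz ≤ fs/2 = 18 Hz, passes unchanged.
Distinct values: {8 Hz, 12 Hz}.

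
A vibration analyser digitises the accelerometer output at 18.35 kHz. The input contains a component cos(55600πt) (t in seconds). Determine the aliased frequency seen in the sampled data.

ω = 55600π rad/s → f = ω/(2π) = 27800 Hz = 27.8 kHz.
27.8 kHz mod fs = 9.45 kHz.
9.45 kHz > fs/2 = 9.175 kHz, folds to fs − 9.45 kHz = 8.9 kHz.

8.9 kHz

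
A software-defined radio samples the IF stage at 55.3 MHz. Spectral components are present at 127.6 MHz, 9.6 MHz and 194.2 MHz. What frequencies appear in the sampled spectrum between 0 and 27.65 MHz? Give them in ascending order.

fs/2 = 27.65 MHz.
127.6 MHz mod fs = 17 MHz.
17 MHz ≤ fs/2 = 27.65 MHz, appears at 17 MHz.
9.6 MHz ≤ fs/2 = 27.65 MHz, passes unchanged.
194.2 MHz mod fs = 28.3 MHz.
28.3 MHz > fs/2 = 27.65 MHz, folds to fs − 28.3 MHz = 27 MHz.
Distinct values: {9.6 MHz, 17 MHz, 27 MHz}.

9.6 MHz, 17 MHz, 27 MHz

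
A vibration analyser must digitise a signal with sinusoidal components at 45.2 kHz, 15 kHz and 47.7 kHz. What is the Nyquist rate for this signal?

95.4 kHz

Highest-frequency component: 47.7 kHz.
Nyquist rate = 2 × 47.7 kHz = 95.4 kHz.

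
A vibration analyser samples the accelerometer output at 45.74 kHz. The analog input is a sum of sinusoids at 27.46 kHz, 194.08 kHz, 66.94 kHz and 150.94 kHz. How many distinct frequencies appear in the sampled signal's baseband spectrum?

fs/2 = 22.87 kHz.
27.46 kHz > fs/2 = 22.87 kHz, folds to fs − 27.46 kHz = 18.28 kHz.
194.08 kHz mod fs = 11.12 kHz.
11.12 kHz ≤ fs/2 = 22.87 kHz, appears at 11.12 kHz.
66.94 kHz mod fs = 21.2 kHz.
21.2 kHz ≤ fs/2 = 22.87 kHz, appears at 21.2 kHz.
150.94 kHz mod fs = 13.72 kHz.
13.72 kHz ≤ fs/2 = 22.87 kHz, appears at 13.72 kHz.
Distinct values: {11.12 kHz, 13.72 kHz, 18.28 kHz, 21.2 kHz} → 4.

4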